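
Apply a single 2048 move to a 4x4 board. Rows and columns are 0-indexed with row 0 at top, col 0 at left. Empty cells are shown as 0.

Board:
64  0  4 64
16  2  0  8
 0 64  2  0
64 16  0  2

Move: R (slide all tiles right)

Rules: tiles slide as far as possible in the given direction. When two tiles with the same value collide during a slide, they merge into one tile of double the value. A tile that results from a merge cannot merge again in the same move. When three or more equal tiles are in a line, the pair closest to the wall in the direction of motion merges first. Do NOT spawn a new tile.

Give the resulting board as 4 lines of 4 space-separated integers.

Answer:  0 64  4 64
 0 16  2  8
 0  0 64  2
 0 64 16  2

Derivation:
Slide right:
row 0: [64, 0, 4, 64] -> [0, 64, 4, 64]
row 1: [16, 2, 0, 8] -> [0, 16, 2, 8]
row 2: [0, 64, 2, 0] -> [0, 0, 64, 2]
row 3: [64, 16, 0, 2] -> [0, 64, 16, 2]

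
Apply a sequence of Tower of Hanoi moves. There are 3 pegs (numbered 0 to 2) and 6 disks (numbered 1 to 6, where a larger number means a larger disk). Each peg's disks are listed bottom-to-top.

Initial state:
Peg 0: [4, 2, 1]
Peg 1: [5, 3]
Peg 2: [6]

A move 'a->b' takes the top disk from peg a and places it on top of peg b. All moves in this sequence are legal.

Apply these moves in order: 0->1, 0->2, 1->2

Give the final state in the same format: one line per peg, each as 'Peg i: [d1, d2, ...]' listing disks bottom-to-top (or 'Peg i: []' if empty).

After move 1 (0->1):
Peg 0: [4, 2]
Peg 1: [5, 3, 1]
Peg 2: [6]

After move 2 (0->2):
Peg 0: [4]
Peg 1: [5, 3, 1]
Peg 2: [6, 2]

After move 3 (1->2):
Peg 0: [4]
Peg 1: [5, 3]
Peg 2: [6, 2, 1]

Answer: Peg 0: [4]
Peg 1: [5, 3]
Peg 2: [6, 2, 1]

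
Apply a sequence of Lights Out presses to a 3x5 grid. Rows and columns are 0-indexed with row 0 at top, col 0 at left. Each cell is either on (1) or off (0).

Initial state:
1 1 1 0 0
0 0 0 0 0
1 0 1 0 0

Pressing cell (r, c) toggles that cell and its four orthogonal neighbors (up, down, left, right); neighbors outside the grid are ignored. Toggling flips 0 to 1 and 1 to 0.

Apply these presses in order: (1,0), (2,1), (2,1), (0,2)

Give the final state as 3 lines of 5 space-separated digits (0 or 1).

After press 1 at (1,0):
0 1 1 0 0
1 1 0 0 0
0 0 1 0 0

After press 2 at (2,1):
0 1 1 0 0
1 0 0 0 0
1 1 0 0 0

After press 3 at (2,1):
0 1 1 0 0
1 1 0 0 0
0 0 1 0 0

After press 4 at (0,2):
0 0 0 1 0
1 1 1 0 0
0 0 1 0 0

Answer: 0 0 0 1 0
1 1 1 0 0
0 0 1 0 0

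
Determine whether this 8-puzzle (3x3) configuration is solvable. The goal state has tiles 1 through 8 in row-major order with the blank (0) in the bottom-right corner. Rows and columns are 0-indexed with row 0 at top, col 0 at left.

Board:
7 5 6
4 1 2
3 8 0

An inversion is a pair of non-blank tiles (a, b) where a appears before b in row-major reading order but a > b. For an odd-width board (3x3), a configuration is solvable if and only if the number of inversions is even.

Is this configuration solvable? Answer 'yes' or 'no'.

Inversions (pairs i<j in row-major order where tile[i] > tile[j] > 0): 17
17 is odd, so the puzzle is not solvable.

Answer: no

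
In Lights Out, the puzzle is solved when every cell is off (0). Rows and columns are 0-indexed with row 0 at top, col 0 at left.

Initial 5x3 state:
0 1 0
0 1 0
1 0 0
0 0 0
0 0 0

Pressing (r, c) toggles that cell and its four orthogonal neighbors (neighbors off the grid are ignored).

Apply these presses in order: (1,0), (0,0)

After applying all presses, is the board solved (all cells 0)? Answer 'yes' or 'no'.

After press 1 at (1,0):
1 1 0
1 0 0
0 0 0
0 0 0
0 0 0

After press 2 at (0,0):
0 0 0
0 0 0
0 0 0
0 0 0
0 0 0

Lights still on: 0

Answer: yes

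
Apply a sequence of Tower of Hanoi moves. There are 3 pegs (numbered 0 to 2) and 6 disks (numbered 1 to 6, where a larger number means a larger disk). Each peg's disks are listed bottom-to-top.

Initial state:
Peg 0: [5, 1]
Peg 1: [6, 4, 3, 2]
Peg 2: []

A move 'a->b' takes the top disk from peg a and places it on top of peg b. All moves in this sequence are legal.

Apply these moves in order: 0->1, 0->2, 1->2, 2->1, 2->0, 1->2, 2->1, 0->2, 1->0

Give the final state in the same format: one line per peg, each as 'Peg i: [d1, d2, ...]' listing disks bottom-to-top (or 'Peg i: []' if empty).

After move 1 (0->1):
Peg 0: [5]
Peg 1: [6, 4, 3, 2, 1]
Peg 2: []

After move 2 (0->2):
Peg 0: []
Peg 1: [6, 4, 3, 2, 1]
Peg 2: [5]

After move 3 (1->2):
Peg 0: []
Peg 1: [6, 4, 3, 2]
Peg 2: [5, 1]

After move 4 (2->1):
Peg 0: []
Peg 1: [6, 4, 3, 2, 1]
Peg 2: [5]

After move 5 (2->0):
Peg 0: [5]
Peg 1: [6, 4, 3, 2, 1]
Peg 2: []

After move 6 (1->2):
Peg 0: [5]
Peg 1: [6, 4, 3, 2]
Peg 2: [1]

After move 7 (2->1):
Peg 0: [5]
Peg 1: [6, 4, 3, 2, 1]
Peg 2: []

After move 8 (0->2):
Peg 0: []
Peg 1: [6, 4, 3, 2, 1]
Peg 2: [5]

After move 9 (1->0):
Peg 0: [1]
Peg 1: [6, 4, 3, 2]
Peg 2: [5]

Answer: Peg 0: [1]
Peg 1: [6, 4, 3, 2]
Peg 2: [5]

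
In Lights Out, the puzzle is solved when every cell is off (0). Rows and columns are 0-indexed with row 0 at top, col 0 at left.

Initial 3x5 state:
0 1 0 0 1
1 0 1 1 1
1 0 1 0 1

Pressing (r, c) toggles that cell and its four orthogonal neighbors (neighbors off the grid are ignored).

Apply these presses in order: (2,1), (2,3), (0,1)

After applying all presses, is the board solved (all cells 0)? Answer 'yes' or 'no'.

Answer: no

Derivation:
After press 1 at (2,1):
0 1 0 0 1
1 1 1 1 1
0 1 0 0 1

After press 2 at (2,3):
0 1 0 0 1
1 1 1 0 1
0 1 1 1 0

After press 3 at (0,1):
1 0 1 0 1
1 0 1 0 1
0 1 1 1 0

Lights still on: 9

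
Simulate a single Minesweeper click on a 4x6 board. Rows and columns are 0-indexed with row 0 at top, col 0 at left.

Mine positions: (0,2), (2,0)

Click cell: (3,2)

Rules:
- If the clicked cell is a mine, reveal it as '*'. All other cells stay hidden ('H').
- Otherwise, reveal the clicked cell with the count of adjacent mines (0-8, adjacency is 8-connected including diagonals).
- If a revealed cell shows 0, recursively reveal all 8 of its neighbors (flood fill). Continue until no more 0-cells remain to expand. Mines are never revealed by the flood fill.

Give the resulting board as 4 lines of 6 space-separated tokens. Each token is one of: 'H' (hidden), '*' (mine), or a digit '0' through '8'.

H H H 1 0 0
H 2 1 1 0 0
H 1 0 0 0 0
H 1 0 0 0 0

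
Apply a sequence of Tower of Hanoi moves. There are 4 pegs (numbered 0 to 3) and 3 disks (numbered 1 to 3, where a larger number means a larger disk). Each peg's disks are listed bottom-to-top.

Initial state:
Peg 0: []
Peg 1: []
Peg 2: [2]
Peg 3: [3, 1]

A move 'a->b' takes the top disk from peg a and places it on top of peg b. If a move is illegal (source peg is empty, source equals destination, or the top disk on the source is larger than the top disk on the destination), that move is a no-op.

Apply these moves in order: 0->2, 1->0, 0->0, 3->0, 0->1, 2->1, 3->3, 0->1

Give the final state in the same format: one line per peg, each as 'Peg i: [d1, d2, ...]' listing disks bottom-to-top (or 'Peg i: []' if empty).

After move 1 (0->2):
Peg 0: []
Peg 1: []
Peg 2: [2]
Peg 3: [3, 1]

After move 2 (1->0):
Peg 0: []
Peg 1: []
Peg 2: [2]
Peg 3: [3, 1]

After move 3 (0->0):
Peg 0: []
Peg 1: []
Peg 2: [2]
Peg 3: [3, 1]

After move 4 (3->0):
Peg 0: [1]
Peg 1: []
Peg 2: [2]
Peg 3: [3]

After move 5 (0->1):
Peg 0: []
Peg 1: [1]
Peg 2: [2]
Peg 3: [3]

After move 6 (2->1):
Peg 0: []
Peg 1: [1]
Peg 2: [2]
Peg 3: [3]

After move 7 (3->3):
Peg 0: []
Peg 1: [1]
Peg 2: [2]
Peg 3: [3]

After move 8 (0->1):
Peg 0: []
Peg 1: [1]
Peg 2: [2]
Peg 3: [3]

Answer: Peg 0: []
Peg 1: [1]
Peg 2: [2]
Peg 3: [3]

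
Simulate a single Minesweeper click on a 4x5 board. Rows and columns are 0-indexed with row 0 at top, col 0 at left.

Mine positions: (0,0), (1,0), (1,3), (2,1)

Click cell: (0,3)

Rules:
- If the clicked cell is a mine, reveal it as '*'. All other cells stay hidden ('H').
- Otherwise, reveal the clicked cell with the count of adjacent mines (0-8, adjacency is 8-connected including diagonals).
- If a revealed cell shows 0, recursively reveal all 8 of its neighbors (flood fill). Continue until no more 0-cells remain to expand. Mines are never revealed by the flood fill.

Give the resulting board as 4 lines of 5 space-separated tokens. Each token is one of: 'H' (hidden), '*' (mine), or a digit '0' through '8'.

H H H 1 H
H H H H H
H H H H H
H H H H H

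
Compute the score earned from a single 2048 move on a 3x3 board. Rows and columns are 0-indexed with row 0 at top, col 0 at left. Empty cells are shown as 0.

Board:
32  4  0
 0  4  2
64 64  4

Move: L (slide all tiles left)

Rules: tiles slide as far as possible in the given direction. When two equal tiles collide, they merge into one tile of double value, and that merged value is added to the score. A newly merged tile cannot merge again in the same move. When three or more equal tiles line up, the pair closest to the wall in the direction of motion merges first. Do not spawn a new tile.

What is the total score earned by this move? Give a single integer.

Answer: 128

Derivation:
Slide left:
row 0: [32, 4, 0] -> [32, 4, 0]  score +0 (running 0)
row 1: [0, 4, 2] -> [4, 2, 0]  score +0 (running 0)
row 2: [64, 64, 4] -> [128, 4, 0]  score +128 (running 128)
Board after move:
 32   4   0
  4   2   0
128   4   0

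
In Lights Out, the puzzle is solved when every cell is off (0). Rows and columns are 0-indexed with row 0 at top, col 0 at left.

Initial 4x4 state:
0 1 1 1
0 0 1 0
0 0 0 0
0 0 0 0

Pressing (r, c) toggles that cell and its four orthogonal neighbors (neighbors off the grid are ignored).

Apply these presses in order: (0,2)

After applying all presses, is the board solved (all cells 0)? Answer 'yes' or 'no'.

After press 1 at (0,2):
0 0 0 0
0 0 0 0
0 0 0 0
0 0 0 0

Lights still on: 0

Answer: yes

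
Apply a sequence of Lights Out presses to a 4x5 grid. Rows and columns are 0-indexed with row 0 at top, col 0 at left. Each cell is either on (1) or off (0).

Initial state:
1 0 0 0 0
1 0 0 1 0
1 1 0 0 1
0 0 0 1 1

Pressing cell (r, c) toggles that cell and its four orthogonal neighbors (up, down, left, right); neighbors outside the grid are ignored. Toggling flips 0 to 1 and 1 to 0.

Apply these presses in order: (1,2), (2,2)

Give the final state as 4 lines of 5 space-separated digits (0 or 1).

Answer: 1 0 1 0 0
1 1 0 0 0
1 0 0 1 1
0 0 1 1 1

Derivation:
After press 1 at (1,2):
1 0 1 0 0
1 1 1 0 0
1 1 1 0 1
0 0 0 1 1

After press 2 at (2,2):
1 0 1 0 0
1 1 0 0 0
1 0 0 1 1
0 0 1 1 1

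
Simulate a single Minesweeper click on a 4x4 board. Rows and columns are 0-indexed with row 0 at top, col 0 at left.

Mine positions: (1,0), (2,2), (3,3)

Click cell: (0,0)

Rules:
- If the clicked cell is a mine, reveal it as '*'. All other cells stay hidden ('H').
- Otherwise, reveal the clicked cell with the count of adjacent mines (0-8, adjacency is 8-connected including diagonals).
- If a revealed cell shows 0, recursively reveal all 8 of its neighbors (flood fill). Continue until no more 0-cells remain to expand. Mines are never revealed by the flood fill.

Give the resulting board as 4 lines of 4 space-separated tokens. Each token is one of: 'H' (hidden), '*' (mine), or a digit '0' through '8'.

1 H H H
H H H H
H H H H
H H H H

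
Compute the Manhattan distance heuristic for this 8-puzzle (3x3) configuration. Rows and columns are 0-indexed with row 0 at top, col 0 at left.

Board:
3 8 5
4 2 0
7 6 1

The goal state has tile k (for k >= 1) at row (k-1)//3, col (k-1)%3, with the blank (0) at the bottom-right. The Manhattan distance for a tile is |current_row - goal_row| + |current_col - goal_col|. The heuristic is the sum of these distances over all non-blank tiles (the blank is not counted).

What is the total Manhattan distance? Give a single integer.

Answer: 13

Derivation:
Tile 3: at (0,0), goal (0,2), distance |0-0|+|0-2| = 2
Tile 8: at (0,1), goal (2,1), distance |0-2|+|1-1| = 2
Tile 5: at (0,2), goal (1,1), distance |0-1|+|2-1| = 2
Tile 4: at (1,0), goal (1,0), distance |1-1|+|0-0| = 0
Tile 2: at (1,1), goal (0,1), distance |1-0|+|1-1| = 1
Tile 7: at (2,0), goal (2,0), distance |2-2|+|0-0| = 0
Tile 6: at (2,1), goal (1,2), distance |2-1|+|1-2| = 2
Tile 1: at (2,2), goal (0,0), distance |2-0|+|2-0| = 4
Sum: 2 + 2 + 2 + 0 + 1 + 0 + 2 + 4 = 13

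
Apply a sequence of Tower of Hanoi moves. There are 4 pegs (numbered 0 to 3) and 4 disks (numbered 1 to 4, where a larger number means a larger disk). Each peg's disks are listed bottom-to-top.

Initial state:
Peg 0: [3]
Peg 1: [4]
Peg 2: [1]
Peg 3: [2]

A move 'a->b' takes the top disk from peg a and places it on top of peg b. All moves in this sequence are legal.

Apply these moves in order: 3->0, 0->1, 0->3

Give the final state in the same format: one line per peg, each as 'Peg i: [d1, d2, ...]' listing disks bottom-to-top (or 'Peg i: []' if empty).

Answer: Peg 0: []
Peg 1: [4, 2]
Peg 2: [1]
Peg 3: [3]

Derivation:
After move 1 (3->0):
Peg 0: [3, 2]
Peg 1: [4]
Peg 2: [1]
Peg 3: []

After move 2 (0->1):
Peg 0: [3]
Peg 1: [4, 2]
Peg 2: [1]
Peg 3: []

After move 3 (0->3):
Peg 0: []
Peg 1: [4, 2]
Peg 2: [1]
Peg 3: [3]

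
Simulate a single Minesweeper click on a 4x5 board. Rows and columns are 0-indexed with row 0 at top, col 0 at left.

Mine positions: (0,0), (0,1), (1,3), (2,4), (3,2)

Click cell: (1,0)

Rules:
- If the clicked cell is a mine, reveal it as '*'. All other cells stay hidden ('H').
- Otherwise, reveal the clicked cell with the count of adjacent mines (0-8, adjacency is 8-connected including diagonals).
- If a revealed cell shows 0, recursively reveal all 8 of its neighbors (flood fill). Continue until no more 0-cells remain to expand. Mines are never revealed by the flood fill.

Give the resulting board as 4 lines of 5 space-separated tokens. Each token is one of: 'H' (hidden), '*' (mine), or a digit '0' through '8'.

H H H H H
2 H H H H
H H H H H
H H H H H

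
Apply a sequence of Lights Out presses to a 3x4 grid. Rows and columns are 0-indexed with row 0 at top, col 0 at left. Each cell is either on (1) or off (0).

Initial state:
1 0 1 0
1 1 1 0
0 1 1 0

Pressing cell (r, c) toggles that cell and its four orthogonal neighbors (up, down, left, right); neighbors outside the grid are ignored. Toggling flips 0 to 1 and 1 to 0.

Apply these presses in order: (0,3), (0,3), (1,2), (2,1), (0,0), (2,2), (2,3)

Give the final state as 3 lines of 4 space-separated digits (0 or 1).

Answer: 0 1 0 0
0 1 1 0
1 1 1 0

Derivation:
After press 1 at (0,3):
1 0 0 1
1 1 1 1
0 1 1 0

After press 2 at (0,3):
1 0 1 0
1 1 1 0
0 1 1 0

After press 3 at (1,2):
1 0 0 0
1 0 0 1
0 1 0 0

After press 4 at (2,1):
1 0 0 0
1 1 0 1
1 0 1 0

After press 5 at (0,0):
0 1 0 0
0 1 0 1
1 0 1 0

After press 6 at (2,2):
0 1 0 0
0 1 1 1
1 1 0 1

After press 7 at (2,3):
0 1 0 0
0 1 1 0
1 1 1 0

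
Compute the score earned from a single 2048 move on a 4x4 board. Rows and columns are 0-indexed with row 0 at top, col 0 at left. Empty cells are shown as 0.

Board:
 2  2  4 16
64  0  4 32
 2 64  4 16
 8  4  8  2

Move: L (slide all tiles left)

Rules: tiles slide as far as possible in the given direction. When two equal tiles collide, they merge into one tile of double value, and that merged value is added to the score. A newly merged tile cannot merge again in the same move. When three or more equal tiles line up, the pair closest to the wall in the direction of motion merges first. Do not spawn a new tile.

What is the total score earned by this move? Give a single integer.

Slide left:
row 0: [2, 2, 4, 16] -> [4, 4, 16, 0]  score +4 (running 4)
row 1: [64, 0, 4, 32] -> [64, 4, 32, 0]  score +0 (running 4)
row 2: [2, 64, 4, 16] -> [2, 64, 4, 16]  score +0 (running 4)
row 3: [8, 4, 8, 2] -> [8, 4, 8, 2]  score +0 (running 4)
Board after move:
 4  4 16  0
64  4 32  0
 2 64  4 16
 8  4  8  2

Answer: 4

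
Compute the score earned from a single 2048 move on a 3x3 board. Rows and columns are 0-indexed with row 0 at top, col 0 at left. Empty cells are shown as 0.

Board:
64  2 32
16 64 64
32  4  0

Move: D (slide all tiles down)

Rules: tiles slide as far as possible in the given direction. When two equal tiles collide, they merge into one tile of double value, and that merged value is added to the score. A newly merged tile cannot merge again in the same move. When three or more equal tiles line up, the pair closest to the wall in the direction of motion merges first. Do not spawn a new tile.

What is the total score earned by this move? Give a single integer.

Slide down:
col 0: [64, 16, 32] -> [64, 16, 32]  score +0 (running 0)
col 1: [2, 64, 4] -> [2, 64, 4]  score +0 (running 0)
col 2: [32, 64, 0] -> [0, 32, 64]  score +0 (running 0)
Board after move:
64  2  0
16 64 32
32  4 64

Answer: 0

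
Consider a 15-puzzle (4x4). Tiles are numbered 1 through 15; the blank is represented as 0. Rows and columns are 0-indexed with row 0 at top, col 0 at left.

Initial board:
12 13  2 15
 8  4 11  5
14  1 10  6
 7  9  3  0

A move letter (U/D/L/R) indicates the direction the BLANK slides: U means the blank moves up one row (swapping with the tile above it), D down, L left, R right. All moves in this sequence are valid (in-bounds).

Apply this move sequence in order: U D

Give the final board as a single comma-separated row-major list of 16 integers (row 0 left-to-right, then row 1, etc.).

After move 1 (U):
12 13  2 15
 8  4 11  5
14  1 10  0
 7  9  3  6

After move 2 (D):
12 13  2 15
 8  4 11  5
14  1 10  6
 7  9  3  0

Answer: 12, 13, 2, 15, 8, 4, 11, 5, 14, 1, 10, 6, 7, 9, 3, 0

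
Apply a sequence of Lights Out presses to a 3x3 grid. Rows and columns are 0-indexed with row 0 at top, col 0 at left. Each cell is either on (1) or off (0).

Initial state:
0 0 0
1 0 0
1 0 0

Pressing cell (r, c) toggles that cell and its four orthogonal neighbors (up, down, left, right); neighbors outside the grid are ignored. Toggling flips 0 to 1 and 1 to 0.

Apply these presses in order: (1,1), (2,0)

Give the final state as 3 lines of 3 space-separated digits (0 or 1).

Answer: 0 1 0
1 1 1
0 0 0

Derivation:
After press 1 at (1,1):
0 1 0
0 1 1
1 1 0

After press 2 at (2,0):
0 1 0
1 1 1
0 0 0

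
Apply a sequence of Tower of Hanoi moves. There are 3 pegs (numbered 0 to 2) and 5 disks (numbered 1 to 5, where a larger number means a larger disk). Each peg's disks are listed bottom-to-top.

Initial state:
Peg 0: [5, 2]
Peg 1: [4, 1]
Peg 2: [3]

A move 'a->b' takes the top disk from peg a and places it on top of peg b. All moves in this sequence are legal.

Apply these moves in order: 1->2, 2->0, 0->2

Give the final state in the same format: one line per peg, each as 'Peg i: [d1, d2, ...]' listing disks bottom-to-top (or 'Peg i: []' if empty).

Answer: Peg 0: [5, 2]
Peg 1: [4]
Peg 2: [3, 1]

Derivation:
After move 1 (1->2):
Peg 0: [5, 2]
Peg 1: [4]
Peg 2: [3, 1]

After move 2 (2->0):
Peg 0: [5, 2, 1]
Peg 1: [4]
Peg 2: [3]

After move 3 (0->2):
Peg 0: [5, 2]
Peg 1: [4]
Peg 2: [3, 1]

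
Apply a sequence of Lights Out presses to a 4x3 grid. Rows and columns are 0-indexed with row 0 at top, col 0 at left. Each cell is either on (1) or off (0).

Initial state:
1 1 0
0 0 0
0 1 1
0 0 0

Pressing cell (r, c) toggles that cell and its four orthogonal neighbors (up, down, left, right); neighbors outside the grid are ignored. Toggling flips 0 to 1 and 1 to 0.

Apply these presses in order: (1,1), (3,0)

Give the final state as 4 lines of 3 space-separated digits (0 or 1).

After press 1 at (1,1):
1 0 0
1 1 1
0 0 1
0 0 0

After press 2 at (3,0):
1 0 0
1 1 1
1 0 1
1 1 0

Answer: 1 0 0
1 1 1
1 0 1
1 1 0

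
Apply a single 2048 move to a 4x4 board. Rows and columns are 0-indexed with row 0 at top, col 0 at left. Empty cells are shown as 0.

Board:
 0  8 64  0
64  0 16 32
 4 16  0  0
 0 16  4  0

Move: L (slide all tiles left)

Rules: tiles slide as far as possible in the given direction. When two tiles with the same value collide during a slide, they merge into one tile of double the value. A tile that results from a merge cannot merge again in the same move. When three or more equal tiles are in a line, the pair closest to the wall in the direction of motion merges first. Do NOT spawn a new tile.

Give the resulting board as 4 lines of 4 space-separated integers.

Answer:  8 64  0  0
64 16 32  0
 4 16  0  0
16  4  0  0

Derivation:
Slide left:
row 0: [0, 8, 64, 0] -> [8, 64, 0, 0]
row 1: [64, 0, 16, 32] -> [64, 16, 32, 0]
row 2: [4, 16, 0, 0] -> [4, 16, 0, 0]
row 3: [0, 16, 4, 0] -> [16, 4, 0, 0]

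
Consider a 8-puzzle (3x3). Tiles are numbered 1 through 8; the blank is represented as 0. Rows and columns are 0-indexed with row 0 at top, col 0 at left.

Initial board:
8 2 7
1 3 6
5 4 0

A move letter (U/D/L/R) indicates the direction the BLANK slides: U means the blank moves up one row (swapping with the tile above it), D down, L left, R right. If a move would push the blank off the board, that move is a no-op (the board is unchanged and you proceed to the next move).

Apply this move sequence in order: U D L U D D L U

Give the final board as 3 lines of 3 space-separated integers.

After move 1 (U):
8 2 7
1 3 0
5 4 6

After move 2 (D):
8 2 7
1 3 6
5 4 0

After move 3 (L):
8 2 7
1 3 6
5 0 4

After move 4 (U):
8 2 7
1 0 6
5 3 4

After move 5 (D):
8 2 7
1 3 6
5 0 4

After move 6 (D):
8 2 7
1 3 6
5 0 4

After move 7 (L):
8 2 7
1 3 6
0 5 4

After move 8 (U):
8 2 7
0 3 6
1 5 4

Answer: 8 2 7
0 3 6
1 5 4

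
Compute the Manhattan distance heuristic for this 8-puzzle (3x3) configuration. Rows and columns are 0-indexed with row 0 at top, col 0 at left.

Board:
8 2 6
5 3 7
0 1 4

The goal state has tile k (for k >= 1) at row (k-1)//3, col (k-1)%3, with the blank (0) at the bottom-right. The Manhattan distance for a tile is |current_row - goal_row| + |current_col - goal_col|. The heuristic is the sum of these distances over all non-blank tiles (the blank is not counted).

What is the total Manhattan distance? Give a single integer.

Tile 8: at (0,0), goal (2,1), distance |0-2|+|0-1| = 3
Tile 2: at (0,1), goal (0,1), distance |0-0|+|1-1| = 0
Tile 6: at (0,2), goal (1,2), distance |0-1|+|2-2| = 1
Tile 5: at (1,0), goal (1,1), distance |1-1|+|0-1| = 1
Tile 3: at (1,1), goal (0,2), distance |1-0|+|1-2| = 2
Tile 7: at (1,2), goal (2,0), distance |1-2|+|2-0| = 3
Tile 1: at (2,1), goal (0,0), distance |2-0|+|1-0| = 3
Tile 4: at (2,2), goal (1,0), distance |2-1|+|2-0| = 3
Sum: 3 + 0 + 1 + 1 + 2 + 3 + 3 + 3 = 16

Answer: 16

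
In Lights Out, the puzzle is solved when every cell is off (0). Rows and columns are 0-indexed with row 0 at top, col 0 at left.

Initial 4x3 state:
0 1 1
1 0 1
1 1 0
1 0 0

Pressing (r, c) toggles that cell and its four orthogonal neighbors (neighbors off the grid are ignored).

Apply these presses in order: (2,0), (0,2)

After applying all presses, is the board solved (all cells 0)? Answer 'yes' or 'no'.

Answer: yes

Derivation:
After press 1 at (2,0):
0 1 1
0 0 1
0 0 0
0 0 0

After press 2 at (0,2):
0 0 0
0 0 0
0 0 0
0 0 0

Lights still on: 0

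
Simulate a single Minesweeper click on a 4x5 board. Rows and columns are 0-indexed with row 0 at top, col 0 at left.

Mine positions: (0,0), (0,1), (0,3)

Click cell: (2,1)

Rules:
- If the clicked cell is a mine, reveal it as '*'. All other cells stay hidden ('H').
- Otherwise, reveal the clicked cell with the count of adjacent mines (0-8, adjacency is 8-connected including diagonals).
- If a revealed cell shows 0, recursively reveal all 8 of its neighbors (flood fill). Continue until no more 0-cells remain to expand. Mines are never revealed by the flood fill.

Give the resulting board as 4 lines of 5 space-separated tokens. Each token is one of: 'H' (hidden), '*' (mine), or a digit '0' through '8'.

H H H H H
2 2 2 1 1
0 0 0 0 0
0 0 0 0 0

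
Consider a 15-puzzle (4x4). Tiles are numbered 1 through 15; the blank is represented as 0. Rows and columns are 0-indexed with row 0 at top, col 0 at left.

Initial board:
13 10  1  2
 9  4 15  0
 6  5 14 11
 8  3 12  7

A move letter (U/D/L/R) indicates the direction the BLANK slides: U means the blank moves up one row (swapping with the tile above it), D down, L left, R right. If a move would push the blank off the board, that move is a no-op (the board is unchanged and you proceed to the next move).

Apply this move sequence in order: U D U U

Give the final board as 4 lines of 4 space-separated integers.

Answer: 13 10  1  0
 9  4 15  2
 6  5 14 11
 8  3 12  7

Derivation:
After move 1 (U):
13 10  1  0
 9  4 15  2
 6  5 14 11
 8  3 12  7

After move 2 (D):
13 10  1  2
 9  4 15  0
 6  5 14 11
 8  3 12  7

After move 3 (U):
13 10  1  0
 9  4 15  2
 6  5 14 11
 8  3 12  7

After move 4 (U):
13 10  1  0
 9  4 15  2
 6  5 14 11
 8  3 12  7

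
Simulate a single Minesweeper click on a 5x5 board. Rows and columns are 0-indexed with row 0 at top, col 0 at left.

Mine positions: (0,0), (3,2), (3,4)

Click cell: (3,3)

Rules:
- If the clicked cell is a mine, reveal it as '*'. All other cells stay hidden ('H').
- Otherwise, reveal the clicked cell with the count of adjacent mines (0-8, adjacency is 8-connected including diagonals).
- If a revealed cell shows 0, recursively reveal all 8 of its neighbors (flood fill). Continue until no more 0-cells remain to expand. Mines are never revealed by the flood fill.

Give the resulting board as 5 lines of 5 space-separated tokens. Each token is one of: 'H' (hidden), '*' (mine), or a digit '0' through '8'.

H H H H H
H H H H H
H H H H H
H H H 2 H
H H H H H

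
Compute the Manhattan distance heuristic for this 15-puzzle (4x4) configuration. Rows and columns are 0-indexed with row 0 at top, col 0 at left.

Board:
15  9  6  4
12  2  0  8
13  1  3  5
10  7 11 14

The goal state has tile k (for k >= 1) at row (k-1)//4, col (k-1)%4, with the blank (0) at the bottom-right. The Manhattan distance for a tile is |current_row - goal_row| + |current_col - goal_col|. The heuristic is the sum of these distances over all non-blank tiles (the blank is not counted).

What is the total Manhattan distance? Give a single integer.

Answer: 33

Derivation:
Tile 15: at (0,0), goal (3,2), distance |0-3|+|0-2| = 5
Tile 9: at (0,1), goal (2,0), distance |0-2|+|1-0| = 3
Tile 6: at (0,2), goal (1,1), distance |0-1|+|2-1| = 2
Tile 4: at (0,3), goal (0,3), distance |0-0|+|3-3| = 0
Tile 12: at (1,0), goal (2,3), distance |1-2|+|0-3| = 4
Tile 2: at (1,1), goal (0,1), distance |1-0|+|1-1| = 1
Tile 8: at (1,3), goal (1,3), distance |1-1|+|3-3| = 0
Tile 13: at (2,0), goal (3,0), distance |2-3|+|0-0| = 1
Tile 1: at (2,1), goal (0,0), distance |2-0|+|1-0| = 3
Tile 3: at (2,2), goal (0,2), distance |2-0|+|2-2| = 2
Tile 5: at (2,3), goal (1,0), distance |2-1|+|3-0| = 4
Tile 10: at (3,0), goal (2,1), distance |3-2|+|0-1| = 2
Tile 7: at (3,1), goal (1,2), distance |3-1|+|1-2| = 3
Tile 11: at (3,2), goal (2,2), distance |3-2|+|2-2| = 1
Tile 14: at (3,3), goal (3,1), distance |3-3|+|3-1| = 2
Sum: 5 + 3 + 2 + 0 + 4 + 1 + 0 + 1 + 3 + 2 + 4 + 2 + 3 + 1 + 2 = 33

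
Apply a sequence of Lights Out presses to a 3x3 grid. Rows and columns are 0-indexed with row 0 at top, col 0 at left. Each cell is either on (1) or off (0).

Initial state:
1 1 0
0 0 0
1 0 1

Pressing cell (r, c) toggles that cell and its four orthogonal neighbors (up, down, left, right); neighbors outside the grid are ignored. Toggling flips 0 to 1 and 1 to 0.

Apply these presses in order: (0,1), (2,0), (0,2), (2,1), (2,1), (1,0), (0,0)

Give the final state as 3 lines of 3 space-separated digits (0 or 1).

After press 1 at (0,1):
0 0 1
0 1 0
1 0 1

After press 2 at (2,0):
0 0 1
1 1 0
0 1 1

After press 3 at (0,2):
0 1 0
1 1 1
0 1 1

After press 4 at (2,1):
0 1 0
1 0 1
1 0 0

After press 5 at (2,1):
0 1 0
1 1 1
0 1 1

After press 6 at (1,0):
1 1 0
0 0 1
1 1 1

After press 7 at (0,0):
0 0 0
1 0 1
1 1 1

Answer: 0 0 0
1 0 1
1 1 1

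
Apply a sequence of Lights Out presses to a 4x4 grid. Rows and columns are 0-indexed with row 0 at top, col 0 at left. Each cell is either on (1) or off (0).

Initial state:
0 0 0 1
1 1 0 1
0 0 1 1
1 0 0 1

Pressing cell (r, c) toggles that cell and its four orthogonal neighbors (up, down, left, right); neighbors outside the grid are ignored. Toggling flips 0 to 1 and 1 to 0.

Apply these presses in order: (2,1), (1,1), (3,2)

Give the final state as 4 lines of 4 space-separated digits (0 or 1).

After press 1 at (2,1):
0 0 0 1
1 0 0 1
1 1 0 1
1 1 0 1

After press 2 at (1,1):
0 1 0 1
0 1 1 1
1 0 0 1
1 1 0 1

After press 3 at (3,2):
0 1 0 1
0 1 1 1
1 0 1 1
1 0 1 0

Answer: 0 1 0 1
0 1 1 1
1 0 1 1
1 0 1 0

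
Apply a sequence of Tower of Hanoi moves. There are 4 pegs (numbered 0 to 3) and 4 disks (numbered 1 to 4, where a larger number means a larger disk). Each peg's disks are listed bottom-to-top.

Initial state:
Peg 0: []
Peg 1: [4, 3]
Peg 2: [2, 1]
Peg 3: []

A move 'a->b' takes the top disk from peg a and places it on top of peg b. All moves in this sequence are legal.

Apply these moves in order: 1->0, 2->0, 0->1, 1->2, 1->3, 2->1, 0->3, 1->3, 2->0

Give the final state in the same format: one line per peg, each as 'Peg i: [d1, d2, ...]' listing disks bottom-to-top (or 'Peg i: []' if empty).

Answer: Peg 0: [2]
Peg 1: []
Peg 2: []
Peg 3: [4, 3, 1]

Derivation:
After move 1 (1->0):
Peg 0: [3]
Peg 1: [4]
Peg 2: [2, 1]
Peg 3: []

After move 2 (2->0):
Peg 0: [3, 1]
Peg 1: [4]
Peg 2: [2]
Peg 3: []

After move 3 (0->1):
Peg 0: [3]
Peg 1: [4, 1]
Peg 2: [2]
Peg 3: []

After move 4 (1->2):
Peg 0: [3]
Peg 1: [4]
Peg 2: [2, 1]
Peg 3: []

After move 5 (1->3):
Peg 0: [3]
Peg 1: []
Peg 2: [2, 1]
Peg 3: [4]

After move 6 (2->1):
Peg 0: [3]
Peg 1: [1]
Peg 2: [2]
Peg 3: [4]

After move 7 (0->3):
Peg 0: []
Peg 1: [1]
Peg 2: [2]
Peg 3: [4, 3]

After move 8 (1->3):
Peg 0: []
Peg 1: []
Peg 2: [2]
Peg 3: [4, 3, 1]

After move 9 (2->0):
Peg 0: [2]
Peg 1: []
Peg 2: []
Peg 3: [4, 3, 1]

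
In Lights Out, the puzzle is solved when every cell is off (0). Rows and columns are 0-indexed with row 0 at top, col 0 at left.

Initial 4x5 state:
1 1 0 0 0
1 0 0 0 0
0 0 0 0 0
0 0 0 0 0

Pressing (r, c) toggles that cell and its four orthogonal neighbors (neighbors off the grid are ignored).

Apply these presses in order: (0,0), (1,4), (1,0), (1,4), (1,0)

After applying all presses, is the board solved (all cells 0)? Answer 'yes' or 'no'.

Answer: yes

Derivation:
After press 1 at (0,0):
0 0 0 0 0
0 0 0 0 0
0 0 0 0 0
0 0 0 0 0

After press 2 at (1,4):
0 0 0 0 1
0 0 0 1 1
0 0 0 0 1
0 0 0 0 0

After press 3 at (1,0):
1 0 0 0 1
1 1 0 1 1
1 0 0 0 1
0 0 0 0 0

After press 4 at (1,4):
1 0 0 0 0
1 1 0 0 0
1 0 0 0 0
0 0 0 0 0

After press 5 at (1,0):
0 0 0 0 0
0 0 0 0 0
0 0 0 0 0
0 0 0 0 0

Lights still on: 0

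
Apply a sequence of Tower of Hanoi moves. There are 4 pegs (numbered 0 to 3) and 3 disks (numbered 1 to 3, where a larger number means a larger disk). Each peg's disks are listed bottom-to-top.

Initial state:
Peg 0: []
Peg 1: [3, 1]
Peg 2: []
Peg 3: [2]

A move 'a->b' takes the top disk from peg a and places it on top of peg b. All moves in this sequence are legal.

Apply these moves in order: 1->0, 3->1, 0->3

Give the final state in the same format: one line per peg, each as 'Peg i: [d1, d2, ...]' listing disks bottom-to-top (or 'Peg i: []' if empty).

After move 1 (1->0):
Peg 0: [1]
Peg 1: [3]
Peg 2: []
Peg 3: [2]

After move 2 (3->1):
Peg 0: [1]
Peg 1: [3, 2]
Peg 2: []
Peg 3: []

After move 3 (0->3):
Peg 0: []
Peg 1: [3, 2]
Peg 2: []
Peg 3: [1]

Answer: Peg 0: []
Peg 1: [3, 2]
Peg 2: []
Peg 3: [1]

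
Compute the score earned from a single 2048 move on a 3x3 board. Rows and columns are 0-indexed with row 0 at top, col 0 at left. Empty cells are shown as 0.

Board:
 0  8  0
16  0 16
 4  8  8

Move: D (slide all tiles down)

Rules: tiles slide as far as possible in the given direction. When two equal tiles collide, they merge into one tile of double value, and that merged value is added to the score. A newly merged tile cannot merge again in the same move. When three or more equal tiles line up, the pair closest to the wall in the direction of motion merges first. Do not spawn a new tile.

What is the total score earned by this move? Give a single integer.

Answer: 16

Derivation:
Slide down:
col 0: [0, 16, 4] -> [0, 16, 4]  score +0 (running 0)
col 1: [8, 0, 8] -> [0, 0, 16]  score +16 (running 16)
col 2: [0, 16, 8] -> [0, 16, 8]  score +0 (running 16)
Board after move:
 0  0  0
16  0 16
 4 16  8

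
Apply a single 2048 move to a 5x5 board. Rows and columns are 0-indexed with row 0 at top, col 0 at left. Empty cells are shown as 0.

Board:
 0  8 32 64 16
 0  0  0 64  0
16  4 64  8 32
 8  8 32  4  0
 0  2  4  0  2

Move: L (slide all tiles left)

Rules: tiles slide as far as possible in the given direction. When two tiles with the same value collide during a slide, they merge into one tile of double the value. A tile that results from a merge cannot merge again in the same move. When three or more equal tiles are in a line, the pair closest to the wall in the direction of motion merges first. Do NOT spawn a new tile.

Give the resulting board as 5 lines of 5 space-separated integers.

Slide left:
row 0: [0, 8, 32, 64, 16] -> [8, 32, 64, 16, 0]
row 1: [0, 0, 0, 64, 0] -> [64, 0, 0, 0, 0]
row 2: [16, 4, 64, 8, 32] -> [16, 4, 64, 8, 32]
row 3: [8, 8, 32, 4, 0] -> [16, 32, 4, 0, 0]
row 4: [0, 2, 4, 0, 2] -> [2, 4, 2, 0, 0]

Answer:  8 32 64 16  0
64  0  0  0  0
16  4 64  8 32
16 32  4  0  0
 2  4  2  0  0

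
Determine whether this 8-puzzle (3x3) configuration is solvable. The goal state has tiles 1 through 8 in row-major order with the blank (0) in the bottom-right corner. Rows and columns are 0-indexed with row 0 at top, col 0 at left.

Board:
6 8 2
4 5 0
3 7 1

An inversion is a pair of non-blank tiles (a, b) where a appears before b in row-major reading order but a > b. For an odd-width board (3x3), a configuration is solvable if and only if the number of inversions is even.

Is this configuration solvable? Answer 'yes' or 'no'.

Inversions (pairs i<j in row-major order where tile[i] > tile[j] > 0): 18
18 is even, so the puzzle is solvable.

Answer: yes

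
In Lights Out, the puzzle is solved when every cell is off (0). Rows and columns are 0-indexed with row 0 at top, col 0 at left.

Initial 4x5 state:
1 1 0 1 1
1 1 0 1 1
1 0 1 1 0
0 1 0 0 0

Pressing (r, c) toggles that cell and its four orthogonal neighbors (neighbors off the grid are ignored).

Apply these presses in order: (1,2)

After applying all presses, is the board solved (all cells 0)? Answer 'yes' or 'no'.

After press 1 at (1,2):
1 1 1 1 1
1 0 1 0 1
1 0 0 1 0
0 1 0 0 0

Lights still on: 11

Answer: no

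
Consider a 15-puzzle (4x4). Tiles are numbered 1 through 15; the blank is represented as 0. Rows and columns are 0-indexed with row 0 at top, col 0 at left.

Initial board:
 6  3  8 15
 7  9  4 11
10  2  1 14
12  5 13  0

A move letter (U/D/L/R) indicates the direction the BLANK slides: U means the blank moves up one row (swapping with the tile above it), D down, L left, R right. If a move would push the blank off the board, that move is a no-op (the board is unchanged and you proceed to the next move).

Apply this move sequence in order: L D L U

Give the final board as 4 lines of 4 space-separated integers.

Answer:  6  3  8 15
 7  9  4 11
10  0  1 14
12  2  5 13

Derivation:
After move 1 (L):
 6  3  8 15
 7  9  4 11
10  2  1 14
12  5  0 13

After move 2 (D):
 6  3  8 15
 7  9  4 11
10  2  1 14
12  5  0 13

After move 3 (L):
 6  3  8 15
 7  9  4 11
10  2  1 14
12  0  5 13

After move 4 (U):
 6  3  8 15
 7  9  4 11
10  0  1 14
12  2  5 13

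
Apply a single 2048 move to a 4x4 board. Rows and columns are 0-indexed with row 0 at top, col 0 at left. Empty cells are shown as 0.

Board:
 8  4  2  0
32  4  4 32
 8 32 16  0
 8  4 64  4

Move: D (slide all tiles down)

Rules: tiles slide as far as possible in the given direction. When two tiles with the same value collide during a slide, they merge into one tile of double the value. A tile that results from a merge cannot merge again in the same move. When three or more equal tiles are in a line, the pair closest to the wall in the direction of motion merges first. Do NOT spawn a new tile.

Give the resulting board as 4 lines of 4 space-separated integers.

Slide down:
col 0: [8, 32, 8, 8] -> [0, 8, 32, 16]
col 1: [4, 4, 32, 4] -> [0, 8, 32, 4]
col 2: [2, 4, 16, 64] -> [2, 4, 16, 64]
col 3: [0, 32, 0, 4] -> [0, 0, 32, 4]

Answer:  0  0  2  0
 8  8  4  0
32 32 16 32
16  4 64  4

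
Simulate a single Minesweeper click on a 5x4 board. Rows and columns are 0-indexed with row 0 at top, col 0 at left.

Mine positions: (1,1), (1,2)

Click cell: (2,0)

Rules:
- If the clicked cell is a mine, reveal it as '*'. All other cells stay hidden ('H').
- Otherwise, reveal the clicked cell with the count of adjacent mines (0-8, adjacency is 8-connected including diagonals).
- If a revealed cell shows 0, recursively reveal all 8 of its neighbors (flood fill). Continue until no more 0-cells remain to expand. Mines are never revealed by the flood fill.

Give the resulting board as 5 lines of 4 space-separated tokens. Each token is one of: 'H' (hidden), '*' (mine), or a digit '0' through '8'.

H H H H
H H H H
1 H H H
H H H H
H H H H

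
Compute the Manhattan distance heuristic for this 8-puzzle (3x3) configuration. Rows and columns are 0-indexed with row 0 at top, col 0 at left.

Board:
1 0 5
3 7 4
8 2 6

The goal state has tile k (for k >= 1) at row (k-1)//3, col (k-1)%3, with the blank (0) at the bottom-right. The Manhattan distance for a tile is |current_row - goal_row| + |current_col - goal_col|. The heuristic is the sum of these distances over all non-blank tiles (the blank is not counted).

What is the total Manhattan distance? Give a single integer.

Answer: 13

Derivation:
Tile 1: (0,0)->(0,0) = 0
Tile 5: (0,2)->(1,1) = 2
Tile 3: (1,0)->(0,2) = 3
Tile 7: (1,1)->(2,0) = 2
Tile 4: (1,2)->(1,0) = 2
Tile 8: (2,0)->(2,1) = 1
Tile 2: (2,1)->(0,1) = 2
Tile 6: (2,2)->(1,2) = 1
Sum: 0 + 2 + 3 + 2 + 2 + 1 + 2 + 1 = 13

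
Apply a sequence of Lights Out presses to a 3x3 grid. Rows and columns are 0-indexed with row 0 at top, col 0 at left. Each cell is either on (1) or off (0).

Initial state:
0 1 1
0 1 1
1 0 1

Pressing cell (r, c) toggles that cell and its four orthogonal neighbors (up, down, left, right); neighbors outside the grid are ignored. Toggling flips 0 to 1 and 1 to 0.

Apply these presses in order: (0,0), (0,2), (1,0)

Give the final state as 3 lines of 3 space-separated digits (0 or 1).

Answer: 0 1 0
0 0 0
0 0 1

Derivation:
After press 1 at (0,0):
1 0 1
1 1 1
1 0 1

After press 2 at (0,2):
1 1 0
1 1 0
1 0 1

After press 3 at (1,0):
0 1 0
0 0 0
0 0 1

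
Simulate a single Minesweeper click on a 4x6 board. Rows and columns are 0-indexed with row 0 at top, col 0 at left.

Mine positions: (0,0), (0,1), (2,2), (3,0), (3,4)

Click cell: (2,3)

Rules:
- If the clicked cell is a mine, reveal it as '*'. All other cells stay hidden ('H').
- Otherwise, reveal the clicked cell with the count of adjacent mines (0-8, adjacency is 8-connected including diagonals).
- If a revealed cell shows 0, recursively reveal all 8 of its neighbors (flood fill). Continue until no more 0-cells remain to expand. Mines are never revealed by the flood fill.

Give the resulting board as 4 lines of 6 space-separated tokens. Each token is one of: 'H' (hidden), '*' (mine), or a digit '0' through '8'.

H H H H H H
H H H H H H
H H H 2 H H
H H H H H H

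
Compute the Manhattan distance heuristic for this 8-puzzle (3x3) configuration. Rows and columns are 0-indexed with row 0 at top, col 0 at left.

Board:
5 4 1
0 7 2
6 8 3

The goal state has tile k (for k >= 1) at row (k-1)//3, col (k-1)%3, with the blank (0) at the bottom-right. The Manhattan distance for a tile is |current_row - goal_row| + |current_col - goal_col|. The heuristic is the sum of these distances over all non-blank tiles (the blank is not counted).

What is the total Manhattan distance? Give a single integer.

Answer: 15

Derivation:
Tile 5: at (0,0), goal (1,1), distance |0-1|+|0-1| = 2
Tile 4: at (0,1), goal (1,0), distance |0-1|+|1-0| = 2
Tile 1: at (0,2), goal (0,0), distance |0-0|+|2-0| = 2
Tile 7: at (1,1), goal (2,0), distance |1-2|+|1-0| = 2
Tile 2: at (1,2), goal (0,1), distance |1-0|+|2-1| = 2
Tile 6: at (2,0), goal (1,2), distance |2-1|+|0-2| = 3
Tile 8: at (2,1), goal (2,1), distance |2-2|+|1-1| = 0
Tile 3: at (2,2), goal (0,2), distance |2-0|+|2-2| = 2
Sum: 2 + 2 + 2 + 2 + 2 + 3 + 0 + 2 = 15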